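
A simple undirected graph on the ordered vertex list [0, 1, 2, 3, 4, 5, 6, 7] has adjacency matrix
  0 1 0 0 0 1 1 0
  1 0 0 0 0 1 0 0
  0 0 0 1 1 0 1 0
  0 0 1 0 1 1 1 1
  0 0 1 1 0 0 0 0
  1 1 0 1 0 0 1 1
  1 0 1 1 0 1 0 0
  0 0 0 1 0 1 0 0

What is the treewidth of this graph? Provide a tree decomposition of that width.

Treewidth 2.
Bags: B1 = {3, 5, 6}  B2 = {3, 5, 7}  B3 = {2, 3, 6}  B4 = {0, 5, 6}  B5 = {0, 1, 5}  B6 = {2, 3, 4}
Tree: B1–B2, B1–B3, B1–B4, B4–B5, B3–B6

Each bag holds 3 vertices, so the decomposition has width 2, which upper-bounds the treewidth. For the lower bound, the 3 vertices {0, 1, 5} are pairwise adjacent, and any tree decomposition puts a clique entirely inside one bag — forcing width ≥ 2. Combining the bounds, tw(G) = 2.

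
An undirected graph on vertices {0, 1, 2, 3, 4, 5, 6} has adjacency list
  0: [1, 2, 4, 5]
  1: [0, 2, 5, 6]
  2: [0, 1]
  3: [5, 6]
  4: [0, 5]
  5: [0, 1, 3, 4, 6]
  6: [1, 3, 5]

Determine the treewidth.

A width-2 tree decomposition is:
Bags: B1 = {1, 5, 6}  B2 = {0, 1, 5}  B3 = {0, 1, 2}  B4 = {3, 5, 6}  B5 = {0, 4, 5}
Tree: B1–B2, B2–B3, B1–B4, B2–B5
The largest bag has 3 vertices, giving width 2; this decomposition certifies tw(G) ≤ 2. On the other hand G contains the 3-clique {0, 1, 2}. A clique must lie in a single bag of any decomposition, so no decomposition can have width below 2. Hence tw(G) = 2 exactly.

2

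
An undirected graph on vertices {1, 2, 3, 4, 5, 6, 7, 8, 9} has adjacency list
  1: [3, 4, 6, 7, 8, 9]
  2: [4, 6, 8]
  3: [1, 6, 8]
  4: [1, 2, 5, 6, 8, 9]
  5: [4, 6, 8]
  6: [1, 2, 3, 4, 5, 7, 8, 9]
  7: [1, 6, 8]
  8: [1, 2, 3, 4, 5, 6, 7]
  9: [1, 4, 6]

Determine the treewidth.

3

A width-3 tree decomposition is:
Bags: B1 = {1, 4, 6, 8}  B2 = {1, 6, 7, 8}  B3 = {1, 4, 6, 9}  B4 = {4, 5, 6, 8}  B5 = {2, 4, 6, 8}  B6 = {1, 3, 6, 8}
Tree: B1–B2, B1–B3, B1–B4, B1–B5, B2–B6
Every bag has size at most 4, so the width is 4 − 1 = 3 and tw(G) ≤ 3. For the lower bound, the 4 vertices {1, 3, 6, 8} are pairwise adjacent, and any tree decomposition puts a clique entirely inside one bag — forcing width ≥ 3. Combining the bounds, tw(G) = 3.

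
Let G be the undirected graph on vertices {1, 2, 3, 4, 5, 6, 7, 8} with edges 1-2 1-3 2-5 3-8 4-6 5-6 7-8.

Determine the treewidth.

1

A width-1 tree decomposition is:
Bags: B1 = {7, 8}  B2 = {3, 8}  B3 = {1, 3}  B4 = {1, 2}  B5 = {2, 5}  B6 = {5, 6}  B7 = {4, 6}
Tree: B1–B2, B2–B3, B3–B4, B4–B5, B5–B6, B6–B7
Each bag holds 2 vertices, so the decomposition has width 1, which upper-bounds the treewidth. Any graph with an edge has treewidth ≥ 1, and G has the edge 7–8. The upper and lower bounds meet at 1, so that is the treewidth.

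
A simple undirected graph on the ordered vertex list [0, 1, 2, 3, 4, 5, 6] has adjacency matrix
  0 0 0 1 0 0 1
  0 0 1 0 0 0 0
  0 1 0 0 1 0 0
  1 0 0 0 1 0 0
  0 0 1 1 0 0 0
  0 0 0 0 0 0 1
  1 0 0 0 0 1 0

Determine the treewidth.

1

A width-1 tree decomposition is:
Bags: B1 = {1, 2}  B2 = {2, 4}  B3 = {3, 4}  B4 = {0, 3}  B5 = {0, 6}  B6 = {5, 6}
Tree: B1–B2, B2–B3, B3–B4, B4–B5, B5–B6
The largest bag has 2 vertices, giving width 1; this decomposition certifies tw(G) ≤ 1. G has an edge, so its treewidth is at least 1. The upper and lower bounds meet at 1, so that is the treewidth.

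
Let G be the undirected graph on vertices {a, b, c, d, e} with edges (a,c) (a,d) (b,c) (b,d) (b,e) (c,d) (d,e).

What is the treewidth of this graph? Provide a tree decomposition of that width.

Treewidth 2.
Bags: B1 = {b, c, d}  B2 = {b, d, e}  B3 = {a, c, d}
Tree: B1–B2, B1–B3

Each bag holds 3 vertices, so the decomposition has width 2, which upper-bounds the treewidth. Conversely, {b, d, e} is a clique of size 3, and the vertices of any clique must share a bag in every tree decomposition; so some bag has ≥ 3 vertices and tw(G) ≥ 2. Hence tw(G) = 2 exactly.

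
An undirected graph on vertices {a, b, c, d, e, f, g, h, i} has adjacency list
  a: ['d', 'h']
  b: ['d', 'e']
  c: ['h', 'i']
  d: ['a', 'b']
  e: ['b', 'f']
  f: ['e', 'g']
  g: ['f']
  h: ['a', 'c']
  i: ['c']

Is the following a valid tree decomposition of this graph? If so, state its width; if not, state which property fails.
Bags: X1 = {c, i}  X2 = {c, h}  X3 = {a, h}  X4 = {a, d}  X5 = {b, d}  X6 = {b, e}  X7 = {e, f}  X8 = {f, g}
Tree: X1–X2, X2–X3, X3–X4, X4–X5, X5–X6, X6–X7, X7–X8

Vertex coverage: the bags together contain {a, b, c, d, e, f, g, h, i}, the full vertex set. Edge coverage: each edge of G has both endpoints in at least one bag. Running intersection: for every vertex, the bags containing it form a connected subtree. All three properties hold, so this is a valid tree decomposition of width max|bag| − 1 = 1, and hence tw(G) ≤ 1.

Yes; width 1.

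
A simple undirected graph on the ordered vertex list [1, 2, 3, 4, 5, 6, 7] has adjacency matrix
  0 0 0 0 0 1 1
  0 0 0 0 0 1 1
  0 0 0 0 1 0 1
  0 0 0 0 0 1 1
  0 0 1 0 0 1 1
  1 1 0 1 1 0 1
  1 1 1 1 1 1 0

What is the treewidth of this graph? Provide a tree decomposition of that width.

The largest bag has 3 vertices, giving width 2; this decomposition certifies tw(G) ≤ 2. On the other hand G contains the 3-clique {3, 5, 7}. A clique must lie in a single bag of any decomposition, so no decomposition can have width below 2. Therefore the treewidth is 2.

Treewidth 2.
One optimal decomposition is:
Bags: B1 = {2, 6, 7}  B2 = {4, 6, 7}  B3 = {5, 6, 7}  B4 = {1, 6, 7}  B5 = {3, 5, 7}
Tree: B1–B2, B2–B3, B3–B4, B3–B5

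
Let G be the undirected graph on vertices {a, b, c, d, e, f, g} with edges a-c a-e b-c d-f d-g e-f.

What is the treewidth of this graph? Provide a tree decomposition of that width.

Every bag has size at most 2, so the width is 2 − 1 = 1 and tw(G) ≤ 1. Since G has at least one edge (e.g. b–c), it is not an edgeless graph, so tw(G) ≥ 1. The upper and lower bounds meet at 1, so that is the treewidth.

Treewidth 1.
Bags: B1 = {b, c}  B2 = {a, c}  B3 = {a, e}  B4 = {e, f}  B5 = {d, f}  B6 = {d, g}
Tree: B1–B2, B2–B3, B3–B4, B4–B5, B5–B6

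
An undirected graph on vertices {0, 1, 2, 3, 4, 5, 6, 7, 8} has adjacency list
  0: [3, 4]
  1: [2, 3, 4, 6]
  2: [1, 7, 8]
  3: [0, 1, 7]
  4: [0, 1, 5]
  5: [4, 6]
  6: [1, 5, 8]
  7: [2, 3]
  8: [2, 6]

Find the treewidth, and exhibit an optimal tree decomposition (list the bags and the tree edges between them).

Treewidth 3.
One optimal decomposition is:
Bags: B1 = {0, 3, 4, 7}  B2 = {1, 3, 4, 7}  B3 = {1, 2, 4, 7}  B4 = {1, 2, 4, 5}  B5 = {1, 2, 5, 6}  B6 = {2, 5, 6, 8}
Tree: B1–B2, B2–B3, B3–B4, B4–B5, B5–B6

The largest bag has 4 vertices, giving width 3; this decomposition certifies tw(G) ≤ 3. For the lower bound: the 4 vertex sets {0,3,7}, {4}, {1}, {2,5,6,8} are disjoint, each induces a connected subgraph, and every pair is joined by at least one edge of G. Contracting each set to a single vertex therefore yields K_{4} as a minor, and since treewidth is minor-monotone, tw(G) ≥ tw(K_{4}) = 3. The upper and lower bounds meet at 3, so that is the treewidth.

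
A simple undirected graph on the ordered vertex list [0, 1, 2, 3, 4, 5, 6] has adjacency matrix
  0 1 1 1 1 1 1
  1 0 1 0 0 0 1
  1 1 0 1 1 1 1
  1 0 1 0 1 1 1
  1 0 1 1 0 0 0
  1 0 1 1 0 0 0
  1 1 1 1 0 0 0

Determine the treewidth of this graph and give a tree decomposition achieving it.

Treewidth 3.
One optimal decomposition is:
Bags: B1 = {0, 2, 3, 5}  B2 = {0, 2, 3, 4}  B3 = {0, 2, 3, 6}  B4 = {0, 1, 2, 6}
Tree: B1–B2, B2–B3, B3–B4

The largest bag has 4 vertices, giving width 3; this decomposition certifies tw(G) ≤ 3. On the other hand G contains the 4-clique {0, 1, 2, 6}. A clique must lie in a single bag of any decomposition, so no decomposition can have width below 3. The upper and lower bounds meet at 3, so that is the treewidth.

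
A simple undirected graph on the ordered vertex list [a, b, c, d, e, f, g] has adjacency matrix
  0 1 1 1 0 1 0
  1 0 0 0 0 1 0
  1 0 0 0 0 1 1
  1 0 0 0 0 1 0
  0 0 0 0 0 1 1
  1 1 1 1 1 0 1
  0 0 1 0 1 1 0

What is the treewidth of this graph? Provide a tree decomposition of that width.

Treewidth 2.
Bags: B1 = {a, d, f}  B2 = {a, c, f}  B3 = {c, f, g}  B4 = {a, b, f}  B5 = {e, f, g}
Tree: B1–B2, B2–B3, B1–B4, B3–B5

Each bag holds 3 vertices, so the decomposition has width 2, which upper-bounds the treewidth. For the lower bound, the 3 vertices {e, f, g} are pairwise adjacent, and any tree decomposition puts a clique entirely inside one bag — forcing width ≥ 2. Combining the bounds, tw(G) = 2.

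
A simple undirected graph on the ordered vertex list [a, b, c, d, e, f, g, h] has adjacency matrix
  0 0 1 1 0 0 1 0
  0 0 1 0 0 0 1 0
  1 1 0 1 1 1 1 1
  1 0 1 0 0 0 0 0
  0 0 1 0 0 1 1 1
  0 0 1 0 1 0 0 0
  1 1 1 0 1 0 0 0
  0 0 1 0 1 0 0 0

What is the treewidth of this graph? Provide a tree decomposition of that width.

The largest bag has 3 vertices, giving width 2; this decomposition certifies tw(G) ≤ 2. Conversely, {a, c, d} is a clique of size 3, and the vertices of any clique must share a bag in every tree decomposition; so some bag has ≥ 3 vertices and tw(G) ≥ 2. Combining the bounds, tw(G) = 2.

Treewidth 2.
One optimal decomposition is:
Bags: B1 = {c, e, g}  B2 = {c, e, h}  B3 = {c, e, f}  B4 = {a, c, g}  B5 = {b, c, g}  B6 = {a, c, d}
Tree: B1–B2, B1–B3, B1–B4, B4–B5, B4–B6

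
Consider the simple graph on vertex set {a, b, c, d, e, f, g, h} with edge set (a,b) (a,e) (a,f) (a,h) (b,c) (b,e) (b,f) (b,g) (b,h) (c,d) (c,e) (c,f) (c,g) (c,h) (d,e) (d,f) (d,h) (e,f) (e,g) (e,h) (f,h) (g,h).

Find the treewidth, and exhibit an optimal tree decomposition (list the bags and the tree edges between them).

Each bag holds 5 vertices, so the decomposition has width 4, which upper-bounds the treewidth. For the lower bound, the 5 vertices {b, c, e, g, h} are pairwise adjacent, and any tree decomposition puts a clique entirely inside one bag — forcing width ≥ 4. Hence tw(G) = 4 exactly.

Treewidth 4.
One such decomposition:
Bags: B1 = {c, d, e, f, h}  B2 = {b, c, e, f, h}  B3 = {b, c, e, g, h}  B4 = {a, b, e, f, h}
Tree: B1–B2, B2–B3, B2–B4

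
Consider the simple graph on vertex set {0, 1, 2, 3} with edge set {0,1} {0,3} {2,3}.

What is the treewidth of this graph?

A width-1 tree decomposition is:
Bags: B1 = {0, 3}  B2 = {0, 1}  B3 = {2, 3}
Tree: B1–B2, B1–B3
The largest bag has 2 vertices, giving width 1; this decomposition certifies tw(G) ≤ 1. G has an edge, so its treewidth is at least 1. Hence tw(G) = 1 exactly.

1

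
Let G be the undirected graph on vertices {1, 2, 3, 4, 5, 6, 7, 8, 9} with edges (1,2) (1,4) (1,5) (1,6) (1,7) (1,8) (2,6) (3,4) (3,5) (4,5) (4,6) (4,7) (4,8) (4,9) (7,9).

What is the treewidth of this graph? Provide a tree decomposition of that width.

Treewidth 2.
One optimal decomposition is:
Bags: B1 = {1, 4, 8}  B2 = {1, 4, 5}  B3 = {3, 4, 5}  B4 = {1, 4, 7}  B5 = {1, 4, 6}  B6 = {4, 7, 9}  B7 = {1, 2, 6}
Tree: B1–B2, B2–B3, B1–B4, B1–B5, B4–B6, B5–B7

Every bag has size at most 3, so the width is 3 − 1 = 2 and tw(G) ≤ 2. Conversely, {1, 2, 6} is a clique of size 3, and the vertices of any clique must share a bag in every tree decomposition; so some bag has ≥ 3 vertices and tw(G) ≥ 2. Combining the bounds, tw(G) = 2.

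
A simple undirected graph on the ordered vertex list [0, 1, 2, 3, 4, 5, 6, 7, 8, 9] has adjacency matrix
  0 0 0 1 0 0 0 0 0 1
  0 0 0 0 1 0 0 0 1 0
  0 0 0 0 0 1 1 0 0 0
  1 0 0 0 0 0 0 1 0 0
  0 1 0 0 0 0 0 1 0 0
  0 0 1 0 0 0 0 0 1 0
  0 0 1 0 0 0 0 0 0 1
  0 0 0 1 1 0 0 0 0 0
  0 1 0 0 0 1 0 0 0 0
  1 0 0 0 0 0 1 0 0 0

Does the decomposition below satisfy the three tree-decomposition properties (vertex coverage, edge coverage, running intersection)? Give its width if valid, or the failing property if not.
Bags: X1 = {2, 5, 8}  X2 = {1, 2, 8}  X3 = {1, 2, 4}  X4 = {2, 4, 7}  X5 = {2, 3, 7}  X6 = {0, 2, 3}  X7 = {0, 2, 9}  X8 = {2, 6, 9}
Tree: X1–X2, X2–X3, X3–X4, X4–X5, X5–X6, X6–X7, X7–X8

Checking the three conditions: (i) the bags cover all of {0, 1, 2, 3, 4, 5, 6, 7, 8, 9}; (ii) for each edge, some bag contains both endpoints; (iii) the bags containing any fixed vertex form a subtree. All hold, so the decomposition is valid with width 3 − 1 = 2.

Yes; width 2.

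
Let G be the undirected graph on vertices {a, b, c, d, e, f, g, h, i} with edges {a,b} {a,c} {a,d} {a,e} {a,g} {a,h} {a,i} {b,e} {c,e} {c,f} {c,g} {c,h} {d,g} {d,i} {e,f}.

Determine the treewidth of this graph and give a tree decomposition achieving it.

Each bag holds 3 vertices, so the decomposition has width 2, which upper-bounds the treewidth. Conversely, {a, d, g} is a clique of size 3, and the vertices of any clique must share a bag in every tree decomposition; so some bag has ≥ 3 vertices and tw(G) ≥ 2. The upper and lower bounds meet at 2, so that is the treewidth.

Treewidth 2.
One optimal decomposition is:
Bags: B1 = {a, c, e}  B2 = {a, c, h}  B3 = {a, b, e}  B4 = {c, e, f}  B5 = {a, c, g}  B6 = {a, d, g}  B7 = {a, d, i}
Tree: B1–B2, B1–B3, B1–B4, B2–B5, B5–B6, B6–B7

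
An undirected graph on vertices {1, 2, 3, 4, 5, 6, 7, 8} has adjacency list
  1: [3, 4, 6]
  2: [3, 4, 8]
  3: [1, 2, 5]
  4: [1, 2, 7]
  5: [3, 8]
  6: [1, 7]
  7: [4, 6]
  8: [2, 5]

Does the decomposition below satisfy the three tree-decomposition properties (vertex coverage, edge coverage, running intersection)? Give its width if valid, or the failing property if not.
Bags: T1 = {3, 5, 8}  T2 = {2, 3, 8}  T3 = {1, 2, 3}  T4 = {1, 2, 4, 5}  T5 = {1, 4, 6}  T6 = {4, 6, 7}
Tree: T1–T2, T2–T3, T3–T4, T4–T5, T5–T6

A tree decomposition must satisfy three properties: every vertex lies in some bag; for every edge, both endpoints lie together in some bag; and for every vertex, the bags containing it form a connected subtree. Here bags containing vertex 5 are not connected in the tree, so the decomposition is invalid.

No — bags containing vertex 5 are not connected in the tree.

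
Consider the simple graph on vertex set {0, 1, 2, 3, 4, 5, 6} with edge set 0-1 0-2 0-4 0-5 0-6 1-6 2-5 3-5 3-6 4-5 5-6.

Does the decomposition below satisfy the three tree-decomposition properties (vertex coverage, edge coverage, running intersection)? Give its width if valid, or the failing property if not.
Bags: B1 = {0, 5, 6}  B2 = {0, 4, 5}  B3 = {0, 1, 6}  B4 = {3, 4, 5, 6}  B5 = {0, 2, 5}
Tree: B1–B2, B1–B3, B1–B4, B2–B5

No — bags containing vertex 4 are not connected in the tree.

A tree decomposition must satisfy three properties: every vertex lies in some bag; for every edge, both endpoints lie together in some bag; and for every vertex, the bags containing it form a connected subtree. Here bags containing vertex 4 are not connected in the tree, so the decomposition is invalid.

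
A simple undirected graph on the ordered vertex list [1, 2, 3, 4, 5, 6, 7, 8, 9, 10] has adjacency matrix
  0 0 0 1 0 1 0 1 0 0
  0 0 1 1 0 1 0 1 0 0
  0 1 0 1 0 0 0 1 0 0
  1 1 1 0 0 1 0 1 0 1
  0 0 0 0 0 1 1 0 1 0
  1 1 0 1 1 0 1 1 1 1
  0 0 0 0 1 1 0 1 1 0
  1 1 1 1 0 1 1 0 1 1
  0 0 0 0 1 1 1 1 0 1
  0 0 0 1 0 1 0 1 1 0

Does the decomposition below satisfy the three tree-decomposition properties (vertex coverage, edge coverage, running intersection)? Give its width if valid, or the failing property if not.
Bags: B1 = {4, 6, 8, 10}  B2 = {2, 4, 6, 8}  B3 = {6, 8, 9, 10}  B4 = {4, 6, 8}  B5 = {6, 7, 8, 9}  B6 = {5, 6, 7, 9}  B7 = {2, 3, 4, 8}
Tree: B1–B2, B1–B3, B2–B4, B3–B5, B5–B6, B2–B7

No — vertex 1 appears in no bag.

A tree decomposition must satisfy three properties: every vertex lies in some bag; for every edge, both endpoints lie together in some bag; and for every vertex, the bags containing it form a connected subtree. Here vertex 1 appears in no bag, so the decomposition is invalid.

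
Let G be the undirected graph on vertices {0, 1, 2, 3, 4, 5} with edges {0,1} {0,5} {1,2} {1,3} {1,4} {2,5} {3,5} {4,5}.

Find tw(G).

2

A width-2 tree decomposition is:
Bags: B1 = {1, 4, 5}  B2 = {0, 1, 5}  B3 = {1, 2, 5}  B4 = {1, 3, 5}
Tree: B1–B2, B2–B3, B3–B4
Every bag has size at most 3, so the width is 3 − 1 = 2 and tw(G) ≤ 2. Since 1–4–5–0–1 is a cycle in G, G is not acyclic. Forests are exactly the graphs of treewidth ≤ 1, so tw(G) ≥ 2. Therefore the treewidth is 2.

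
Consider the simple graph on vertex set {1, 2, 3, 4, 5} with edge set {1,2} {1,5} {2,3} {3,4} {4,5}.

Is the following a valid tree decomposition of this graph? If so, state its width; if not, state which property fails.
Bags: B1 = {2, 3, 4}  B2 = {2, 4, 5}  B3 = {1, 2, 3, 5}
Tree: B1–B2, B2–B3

A tree decomposition must satisfy three properties: every vertex lies in some bag; for every edge, both endpoints lie together in some bag; and for every vertex, the bags containing it form a connected subtree. Here bags containing vertex 3 are not connected in the tree, so the decomposition is invalid.

No — bags containing vertex 3 are not connected in the tree.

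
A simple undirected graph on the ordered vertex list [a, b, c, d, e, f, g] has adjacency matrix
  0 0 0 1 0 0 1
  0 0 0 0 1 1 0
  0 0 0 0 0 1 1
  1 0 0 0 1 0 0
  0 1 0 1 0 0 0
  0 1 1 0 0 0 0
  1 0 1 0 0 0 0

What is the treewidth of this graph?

2

A width-2 tree decomposition is:
Bags: B1 = {a, c, g}  B2 = {a, c, d}  B3 = {c, d, e}  B4 = {b, c, e}  B5 = {b, c, f}
Tree: B1–B2, B2–B3, B3–B4, B4–B5
The largest bag has 3 vertices, giving width 2; this decomposition certifies tw(G) ≤ 2. The edges c–g–a–d–e–b–f–c form a cycle, so G is not a tree and its treewidth is at least 2. Therefore the treewidth is 2.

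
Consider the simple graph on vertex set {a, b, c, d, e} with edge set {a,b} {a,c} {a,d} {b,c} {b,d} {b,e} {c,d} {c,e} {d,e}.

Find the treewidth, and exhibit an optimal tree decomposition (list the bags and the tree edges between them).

Every bag has size at most 4, so the width is 4 − 1 = 3 and tw(G) ≤ 3. Conversely, {b, c, d, e} is a clique of size 4, and the vertices of any clique must share a bag in every tree decomposition; so some bag has ≥ 4 vertices and tw(G) ≥ 3. The upper and lower bounds meet at 3, so that is the treewidth.

Treewidth 3.
One optimal decomposition is:
Bags: B1 = {b, c, d, e}  B2 = {a, b, c, d}
Tree: B1–B2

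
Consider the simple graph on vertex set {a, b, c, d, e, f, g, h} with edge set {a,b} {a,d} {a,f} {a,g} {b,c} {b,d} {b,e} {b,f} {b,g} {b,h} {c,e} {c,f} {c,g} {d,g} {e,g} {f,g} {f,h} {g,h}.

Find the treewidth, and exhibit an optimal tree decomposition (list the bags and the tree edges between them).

Treewidth 3.
One such decomposition:
Bags: B1 = {b, c, f, g}  B2 = {a, b, f, g}  B3 = {a, b, d, g}  B4 = {b, c, e, g}  B5 = {b, f, g, h}
Tree: B1–B2, B2–B3, B1–B4, B1–B5

The largest bag has 4 vertices, giving width 3; this decomposition certifies tw(G) ≤ 3. On the other hand G contains the 4-clique {a, b, d, g}. A clique must lie in a single bag of any decomposition, so no decomposition can have width below 3. Combining the bounds, tw(G) = 3.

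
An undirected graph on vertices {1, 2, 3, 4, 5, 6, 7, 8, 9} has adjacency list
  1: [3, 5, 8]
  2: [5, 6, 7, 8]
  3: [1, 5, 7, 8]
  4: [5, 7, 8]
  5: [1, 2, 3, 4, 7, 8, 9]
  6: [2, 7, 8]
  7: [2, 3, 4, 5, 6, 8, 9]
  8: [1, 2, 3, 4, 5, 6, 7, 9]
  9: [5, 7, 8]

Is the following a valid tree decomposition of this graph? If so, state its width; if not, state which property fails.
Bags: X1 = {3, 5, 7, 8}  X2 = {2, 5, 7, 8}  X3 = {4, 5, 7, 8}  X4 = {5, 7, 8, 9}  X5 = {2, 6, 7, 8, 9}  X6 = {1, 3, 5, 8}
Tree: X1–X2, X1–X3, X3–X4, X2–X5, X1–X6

No — bags containing vertex 9 are not connected in the tree.

A tree decomposition must satisfy three properties: every vertex lies in some bag; for every edge, both endpoints lie together in some bag; and for every vertex, the bags containing it form a connected subtree. Here bags containing vertex 9 are not connected in the tree, so the decomposition is invalid.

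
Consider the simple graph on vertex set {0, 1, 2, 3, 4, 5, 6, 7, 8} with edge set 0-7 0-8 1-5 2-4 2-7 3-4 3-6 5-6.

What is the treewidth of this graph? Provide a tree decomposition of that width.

Treewidth 1.
Bags: B1 = {1, 5}  B2 = {5, 6}  B3 = {3, 6}  B4 = {3, 4}  B5 = {2, 4}  B6 = {2, 7}  B7 = {0, 7}  B8 = {0, 8}
Tree: B1–B2, B2–B3, B3–B4, B4–B5, B5–B6, B6–B7, B7–B8

The largest bag has 2 vertices, giving width 1; this decomposition certifies tw(G) ≤ 1. Any graph with an edge has treewidth ≥ 1, and G has the edge 1–5. Combining the bounds, tw(G) = 1.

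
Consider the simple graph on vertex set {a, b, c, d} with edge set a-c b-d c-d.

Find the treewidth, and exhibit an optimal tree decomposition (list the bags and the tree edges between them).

Treewidth 1.
Bags: B1 = {a, c}  B2 = {c, d}  B3 = {b, d}
Tree: B1–B2, B2–B3

Each bag holds 2 vertices, so the decomposition has width 1, which upper-bounds the treewidth. Since G has at least one edge (e.g. a–c), it is not an edgeless graph, so tw(G) ≥ 1. Combining the bounds, tw(G) = 1.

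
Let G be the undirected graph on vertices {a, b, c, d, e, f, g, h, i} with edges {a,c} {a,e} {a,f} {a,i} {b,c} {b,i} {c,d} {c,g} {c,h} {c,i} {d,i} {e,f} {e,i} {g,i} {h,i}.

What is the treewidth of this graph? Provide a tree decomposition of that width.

Treewidth 2.
Bags: B1 = {c, g, i}  B2 = {c, h, i}  B3 = {c, d, i}  B4 = {a, c, i}  B5 = {b, c, i}  B6 = {a, e, i}  B7 = {a, e, f}
Tree: B1–B2, B2–B3, B1–B4, B2–B5, B4–B6, B6–B7

Every bag has size at most 3, so the width is 3 − 1 = 2 and tw(G) ≤ 2. On the other hand G contains the 3-clique {a, e, f}. A clique must lie in a single bag of any decomposition, so no decomposition can have width below 2. The upper and lower bounds meet at 2, so that is the treewidth.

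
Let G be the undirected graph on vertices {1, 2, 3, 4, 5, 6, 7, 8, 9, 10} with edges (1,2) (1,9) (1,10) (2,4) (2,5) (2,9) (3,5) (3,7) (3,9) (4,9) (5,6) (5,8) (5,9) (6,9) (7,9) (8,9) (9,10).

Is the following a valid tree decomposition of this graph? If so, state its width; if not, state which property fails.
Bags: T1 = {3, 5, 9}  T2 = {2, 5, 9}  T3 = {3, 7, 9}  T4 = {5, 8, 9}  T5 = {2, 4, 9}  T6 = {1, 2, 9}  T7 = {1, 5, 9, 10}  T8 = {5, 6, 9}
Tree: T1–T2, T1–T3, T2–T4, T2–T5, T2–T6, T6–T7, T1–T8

No — bags containing vertex 5 are not connected in the tree.

A tree decomposition must satisfy three properties: every vertex lies in some bag; for every edge, both endpoints lie together in some bag; and for every vertex, the bags containing it form a connected subtree. Here bags containing vertex 5 are not connected in the tree, so the decomposition is invalid.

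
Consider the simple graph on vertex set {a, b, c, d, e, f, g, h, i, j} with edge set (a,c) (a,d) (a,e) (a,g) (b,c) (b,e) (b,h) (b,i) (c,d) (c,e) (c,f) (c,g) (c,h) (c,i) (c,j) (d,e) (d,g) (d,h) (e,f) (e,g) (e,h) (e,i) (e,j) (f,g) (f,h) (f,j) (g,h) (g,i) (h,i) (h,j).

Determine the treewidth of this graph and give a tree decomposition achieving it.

Each bag holds 5 vertices, so the decomposition has width 4, which upper-bounds the treewidth. Conversely, {c, d, e, g, h} is a clique of size 5, and the vertices of any clique must share a bag in every tree decomposition; so some bag has ≥ 5 vertices and tw(G) ≥ 4. Combining the bounds, tw(G) = 4.

Treewidth 4.
Bags: B1 = {c, e, f, g, h}  B2 = {c, d, e, g, h}  B3 = {a, c, d, e, g}  B4 = {c, e, f, h, j}  B5 = {c, e, g, h, i}  B6 = {b, c, e, h, i}
Tree: B1–B2, B2–B3, B1–B4, B2–B5, B5–B6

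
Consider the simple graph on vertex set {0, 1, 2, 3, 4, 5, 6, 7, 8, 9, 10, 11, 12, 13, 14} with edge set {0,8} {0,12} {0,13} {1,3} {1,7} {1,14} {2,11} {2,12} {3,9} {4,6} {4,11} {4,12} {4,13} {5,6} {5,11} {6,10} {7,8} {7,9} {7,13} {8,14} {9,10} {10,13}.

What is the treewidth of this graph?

3

A width-3 tree decomposition is:
Bags: B1 = {1, 3, 9, 14}  B2 = {1, 7, 9, 14}  B3 = {7, 8, 9, 14}  B4 = {7, 8, 9, 10}  B5 = {7, 8, 10, 13}  B6 = {0, 8, 10, 13}  B7 = {0, 6, 10, 13}  B8 = {0, 4, 6, 13}  B9 = {0, 4, 6, 12}  B10 = {4, 5, 6, 12}  B11 = {4, 5, 11, 12}  B12 = {2, 5, 11, 12}
Tree: B1–B2, B2–B3, B3–B4, B4–B5, B5–B6, B6–B7, B7–B8, B8–B9, B9–B10, B10–B11, B11–B12
The largest bag has 4 vertices, giving width 3; this decomposition certifies tw(G) ≤ 3. For the lower bound: the 4 vertex sets {1,3,14}, {9}, {7}, {0,8,10,13} are disjoint, each induces a connected subgraph, and every pair is joined by at least one edge of G. Contracting each set to a single vertex therefore yields K_{4} as a minor, and since treewidth is minor-monotone, tw(G) ≥ tw(K_{4}) = 3. The upper and lower bounds meet at 3, so that is the treewidth.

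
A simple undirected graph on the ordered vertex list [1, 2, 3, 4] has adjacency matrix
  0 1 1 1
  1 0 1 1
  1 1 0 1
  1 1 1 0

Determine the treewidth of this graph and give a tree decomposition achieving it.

Treewidth 3.
One such decomposition:
Bags: B1 = {1, 2, 3, 4}
Tree: (single bag)

With just one bag of size 4, the width is 4 − 1 = 3, so tw(G) ≤ 3. On the other hand G contains the 4-clique {1, 2, 3, 4}. A clique must lie in a single bag of any decomposition, so no decomposition can have width below 3. Therefore the treewidth is 3.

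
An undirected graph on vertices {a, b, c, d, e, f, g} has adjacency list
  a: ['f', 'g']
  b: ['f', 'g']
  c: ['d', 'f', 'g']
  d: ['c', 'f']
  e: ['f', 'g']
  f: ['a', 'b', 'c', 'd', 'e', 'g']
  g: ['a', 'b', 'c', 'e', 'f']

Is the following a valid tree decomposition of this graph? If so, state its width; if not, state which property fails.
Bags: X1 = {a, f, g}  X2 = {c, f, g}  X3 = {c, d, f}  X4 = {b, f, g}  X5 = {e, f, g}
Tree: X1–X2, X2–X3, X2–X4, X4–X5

Every vertex of G appears in some bag (union = {a, b, c, d, e, f, g}); every edge is covered by a bag; and for each vertex v the set of bags containing v is connected in the bag tree. The decomposition is therefore valid. The largest bag has 3 vertices, so the width is 2.

Yes; width 2.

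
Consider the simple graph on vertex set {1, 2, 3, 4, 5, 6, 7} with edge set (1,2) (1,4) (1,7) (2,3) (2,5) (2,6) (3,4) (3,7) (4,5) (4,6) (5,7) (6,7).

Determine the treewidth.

3

A width-3 tree decomposition is:
Bags: B1 = {2, 4, 6, 7}  B2 = {2, 3, 4, 7}  B3 = {2, 4, 5, 7}  B4 = {1, 2, 4, 7}
Tree: B1–B2, B2–B3, B3–B4
Every bag has size at most 4, so the width is 4 − 1 = 3 and tw(G) ≤ 3. For the lower bound: the 4 vertex sets {4,6}, {3,7}, {2}, {5} are disjoint, each induces a connected subgraph, and every pair is joined by at least one edge of G. Contracting each set to a single vertex therefore yields K_{4} as a minor, and since treewidth is minor-monotone, tw(G) ≥ tw(K_{4}) = 3. Combining the bounds, tw(G) = 3.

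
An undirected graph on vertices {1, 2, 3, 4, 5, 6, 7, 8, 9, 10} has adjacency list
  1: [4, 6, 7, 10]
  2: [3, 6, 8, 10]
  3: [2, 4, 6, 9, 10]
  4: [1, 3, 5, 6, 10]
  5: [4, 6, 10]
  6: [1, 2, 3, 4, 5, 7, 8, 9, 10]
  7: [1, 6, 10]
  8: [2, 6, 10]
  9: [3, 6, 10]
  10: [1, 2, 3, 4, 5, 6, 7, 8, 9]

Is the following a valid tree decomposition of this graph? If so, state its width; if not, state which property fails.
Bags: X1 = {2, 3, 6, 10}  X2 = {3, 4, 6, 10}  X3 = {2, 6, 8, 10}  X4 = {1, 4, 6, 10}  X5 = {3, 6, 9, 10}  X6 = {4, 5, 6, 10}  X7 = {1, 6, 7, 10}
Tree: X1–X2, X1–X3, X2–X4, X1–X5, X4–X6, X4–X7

Every vertex of G appears in some bag (union = {1, 2, 3, 4, 5, 6, 7, 8, 9, 10}); every edge is covered by a bag; and for each vertex v the set of bags containing v is connected in the bag tree. The decomposition is therefore valid. The largest bag has 4 vertices, so the width is 3.

Yes; width 3.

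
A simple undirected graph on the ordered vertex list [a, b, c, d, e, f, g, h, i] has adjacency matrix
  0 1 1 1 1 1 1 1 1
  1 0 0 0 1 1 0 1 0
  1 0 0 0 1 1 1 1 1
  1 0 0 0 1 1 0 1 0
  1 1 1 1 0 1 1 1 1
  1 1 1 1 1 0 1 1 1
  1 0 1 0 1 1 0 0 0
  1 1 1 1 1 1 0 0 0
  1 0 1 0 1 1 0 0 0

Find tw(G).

4

A width-4 tree decomposition is:
Bags: B1 = {a, c, e, f, h}  B2 = {a, d, e, f, h}  B3 = {a, b, e, f, h}  B4 = {a, c, e, f, g}  B5 = {a, c, e, f, i}
Tree: B1–B2, B1–B3, B1–B4, B1–B5
The largest bag has 5 vertices, giving width 4; this decomposition certifies tw(G) ≤ 4. For the lower bound, the 5 vertices {a, c, e, f, g} are pairwise adjacent, and any tree decomposition puts a clique entirely inside one bag — forcing width ≥ 4. Combining the bounds, tw(G) = 4.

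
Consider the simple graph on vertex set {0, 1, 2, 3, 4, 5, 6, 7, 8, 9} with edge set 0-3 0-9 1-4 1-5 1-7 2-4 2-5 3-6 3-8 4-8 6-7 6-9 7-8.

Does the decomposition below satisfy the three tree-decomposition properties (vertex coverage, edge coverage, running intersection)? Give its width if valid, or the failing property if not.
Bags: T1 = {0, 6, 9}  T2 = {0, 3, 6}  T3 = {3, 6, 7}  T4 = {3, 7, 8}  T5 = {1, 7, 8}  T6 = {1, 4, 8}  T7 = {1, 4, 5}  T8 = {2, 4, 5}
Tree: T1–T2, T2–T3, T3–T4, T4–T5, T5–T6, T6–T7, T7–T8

Yes; width 2.

Checking the three conditions: (i) the bags cover all of {0, 1, 2, 3, 4, 5, 6, 7, 8, 9}; (ii) for each edge, some bag contains both endpoints; (iii) the bags containing any fixed vertex form a subtree. All hold, so the decomposition is valid with width 3 − 1 = 2.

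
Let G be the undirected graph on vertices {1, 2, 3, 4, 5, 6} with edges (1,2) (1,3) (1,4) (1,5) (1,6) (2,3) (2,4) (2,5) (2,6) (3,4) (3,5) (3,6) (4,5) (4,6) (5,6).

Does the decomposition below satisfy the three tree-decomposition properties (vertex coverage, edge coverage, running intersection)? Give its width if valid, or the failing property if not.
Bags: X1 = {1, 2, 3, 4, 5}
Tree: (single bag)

A tree decomposition must satisfy three properties: every vertex lies in some bag; for every edge, both endpoints lie together in some bag; and for every vertex, the bags containing it form a connected subtree. Here vertex 6 appears in no bag, so the decomposition is invalid.

No — vertex 6 appears in no bag.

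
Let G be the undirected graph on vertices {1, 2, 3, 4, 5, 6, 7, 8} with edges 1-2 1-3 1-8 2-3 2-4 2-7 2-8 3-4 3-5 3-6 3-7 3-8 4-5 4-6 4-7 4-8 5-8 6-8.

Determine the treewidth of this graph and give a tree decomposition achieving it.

Treewidth 3.
One such decomposition:
Bags: B1 = {3, 4, 6, 8}  B2 = {3, 4, 5, 8}  B3 = {2, 3, 4, 8}  B4 = {1, 2, 3, 8}  B5 = {2, 3, 4, 7}
Tree: B1–B2, B2–B3, B3–B4, B3–B5

Each bag holds 4 vertices, so the decomposition has width 3, which upper-bounds the treewidth. On the other hand G contains the 4-clique {1, 2, 3, 8}. A clique must lie in a single bag of any decomposition, so no decomposition can have width below 3. Therefore the treewidth is 3.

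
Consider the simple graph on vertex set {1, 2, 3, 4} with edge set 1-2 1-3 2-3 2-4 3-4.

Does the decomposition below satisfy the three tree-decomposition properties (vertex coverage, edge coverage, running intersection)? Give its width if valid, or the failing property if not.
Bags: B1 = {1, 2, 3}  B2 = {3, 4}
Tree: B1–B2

No — edge (2,4) lies in no bag.

A tree decomposition must satisfy three properties: every vertex lies in some bag; for every edge, both endpoints lie together in some bag; and for every vertex, the bags containing it form a connected subtree. Here edge (2,4) lies in no bag, so the decomposition is invalid.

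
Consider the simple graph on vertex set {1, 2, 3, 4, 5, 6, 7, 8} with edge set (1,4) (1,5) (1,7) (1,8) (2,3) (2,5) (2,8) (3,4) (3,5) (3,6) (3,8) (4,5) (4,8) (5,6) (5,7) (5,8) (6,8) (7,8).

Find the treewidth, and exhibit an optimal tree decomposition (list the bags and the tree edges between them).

Treewidth 3.
One optimal decomposition is:
Bags: B1 = {3, 4, 5, 8}  B2 = {1, 4, 5, 8}  B3 = {1, 5, 7, 8}  B4 = {3, 5, 6, 8}  B5 = {2, 3, 5, 8}
Tree: B1–B2, B2–B3, B1–B4, B1–B5

The largest bag has 4 vertices, giving width 3; this decomposition certifies tw(G) ≤ 3. On the other hand G contains the 4-clique {1, 4, 5, 8}. A clique must lie in a single bag of any decomposition, so no decomposition can have width below 3. Combining the bounds, tw(G) = 3.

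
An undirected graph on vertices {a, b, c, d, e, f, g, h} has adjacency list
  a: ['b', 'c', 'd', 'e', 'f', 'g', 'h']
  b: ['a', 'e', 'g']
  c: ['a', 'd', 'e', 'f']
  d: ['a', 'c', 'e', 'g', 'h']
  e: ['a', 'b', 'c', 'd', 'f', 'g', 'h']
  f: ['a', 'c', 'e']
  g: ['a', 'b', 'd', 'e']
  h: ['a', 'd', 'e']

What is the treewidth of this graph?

A width-3 tree decomposition is:
Bags: B1 = {a, d, e, g}  B2 = {a, b, e, g}  B3 = {a, c, d, e}  B4 = {a, d, e, h}  B5 = {a, c, e, f}
Tree: B1–B2, B1–B3, B3–B4, B3–B5
Each bag holds 4 vertices, so the decomposition has width 3, which upper-bounds the treewidth. On the other hand G contains the 4-clique {a, d, e, g}. A clique must lie in a single bag of any decomposition, so no decomposition can have width below 3. Hence tw(G) = 3 exactly.

3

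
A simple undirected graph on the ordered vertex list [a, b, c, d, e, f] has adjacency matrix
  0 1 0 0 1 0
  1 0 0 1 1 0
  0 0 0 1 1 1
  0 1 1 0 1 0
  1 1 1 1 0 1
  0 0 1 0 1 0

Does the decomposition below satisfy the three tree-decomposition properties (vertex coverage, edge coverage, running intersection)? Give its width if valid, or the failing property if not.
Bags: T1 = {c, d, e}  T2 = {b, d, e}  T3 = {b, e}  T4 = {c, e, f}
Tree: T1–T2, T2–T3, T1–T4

A tree decomposition must satisfy three properties: every vertex lies in some bag; for every edge, both endpoints lie together in some bag; and for every vertex, the bags containing it form a connected subtree. Here vertex a appears in no bag, so the decomposition is invalid.

No — vertex a appears in no bag.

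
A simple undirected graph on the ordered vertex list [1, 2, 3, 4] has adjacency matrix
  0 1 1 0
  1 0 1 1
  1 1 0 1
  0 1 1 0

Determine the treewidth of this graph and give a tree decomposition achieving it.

Treewidth 2.
One optimal decomposition is:
Bags: B1 = {2, 3, 4}  B2 = {1, 2, 3}
Tree: B1–B2

Each bag holds 3 vertices, so the decomposition has width 2, which upper-bounds the treewidth. On the other hand G contains the 3-clique {1, 2, 3}. A clique must lie in a single bag of any decomposition, so no decomposition can have width below 2. Therefore the treewidth is 2.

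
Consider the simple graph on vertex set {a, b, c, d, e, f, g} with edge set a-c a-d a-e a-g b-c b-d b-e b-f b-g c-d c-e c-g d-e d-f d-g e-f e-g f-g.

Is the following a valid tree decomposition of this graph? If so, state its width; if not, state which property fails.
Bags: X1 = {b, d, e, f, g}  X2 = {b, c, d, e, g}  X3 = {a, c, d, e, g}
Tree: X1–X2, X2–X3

Every vertex of G appears in some bag (union = {a, b, c, d, e, f, g}); every edge is covered by a bag; and for each vertex v the set of bags containing v is connected in the bag tree. The decomposition is therefore valid. The largest bag has 5 vertices, so the width is 4.

Yes; width 4.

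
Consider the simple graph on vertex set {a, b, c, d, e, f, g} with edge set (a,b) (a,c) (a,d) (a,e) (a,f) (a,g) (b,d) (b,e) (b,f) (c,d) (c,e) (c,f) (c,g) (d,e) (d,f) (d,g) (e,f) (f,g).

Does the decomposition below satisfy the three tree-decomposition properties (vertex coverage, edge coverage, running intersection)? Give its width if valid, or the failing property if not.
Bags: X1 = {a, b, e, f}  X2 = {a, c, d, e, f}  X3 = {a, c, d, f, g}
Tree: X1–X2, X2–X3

A tree decomposition must satisfy three properties: every vertex lies in some bag; for every edge, both endpoints lie together in some bag; and for every vertex, the bags containing it form a connected subtree. Here edge (d,b) lies in no bag, so the decomposition is invalid.

No — edge (d,b) lies in no bag.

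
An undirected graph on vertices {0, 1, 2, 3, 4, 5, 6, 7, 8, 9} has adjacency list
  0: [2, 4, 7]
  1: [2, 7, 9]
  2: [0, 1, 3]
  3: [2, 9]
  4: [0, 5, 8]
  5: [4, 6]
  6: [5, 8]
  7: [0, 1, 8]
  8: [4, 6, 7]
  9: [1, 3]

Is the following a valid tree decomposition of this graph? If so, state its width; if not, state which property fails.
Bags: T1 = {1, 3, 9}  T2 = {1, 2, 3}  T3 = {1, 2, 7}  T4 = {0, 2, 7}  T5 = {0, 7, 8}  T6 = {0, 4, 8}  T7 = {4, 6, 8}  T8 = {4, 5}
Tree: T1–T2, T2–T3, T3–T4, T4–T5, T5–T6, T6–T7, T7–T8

No — edge (6,5) lies in no bag.

A tree decomposition must satisfy three properties: every vertex lies in some bag; for every edge, both endpoints lie together in some bag; and for every vertex, the bags containing it form a connected subtree. Here edge (6,5) lies in no bag, so the decomposition is invalid.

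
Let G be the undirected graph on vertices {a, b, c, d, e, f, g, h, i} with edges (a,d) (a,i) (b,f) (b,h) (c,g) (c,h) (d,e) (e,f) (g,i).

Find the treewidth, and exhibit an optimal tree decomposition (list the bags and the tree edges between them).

Each bag holds 3 vertices, so the decomposition has width 2, which upper-bounds the treewidth. Since c–g–i–a–d–e–f–b–h–c is a cycle in G, G is not acyclic. Forests are exactly the graphs of treewidth ≤ 1, so tw(G) ≥ 2. Combining the bounds, tw(G) = 2.

Treewidth 2.
One such decomposition:
Bags: B1 = {c, g, i}  B2 = {a, c, i}  B3 = {a, c, d}  B4 = {c, d, e}  B5 = {c, e, f}  B6 = {b, c, f}  B7 = {b, c, h}
Tree: B1–B2, B2–B3, B3–B4, B4–B5, B5–B6, B6–B7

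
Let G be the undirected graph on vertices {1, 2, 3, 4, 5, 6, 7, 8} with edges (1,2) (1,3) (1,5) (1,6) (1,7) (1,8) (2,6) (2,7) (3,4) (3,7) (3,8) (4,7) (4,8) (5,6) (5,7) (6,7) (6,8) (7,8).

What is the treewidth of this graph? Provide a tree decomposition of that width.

Each bag holds 4 vertices, so the decomposition has width 3, which upper-bounds the treewidth. For the lower bound, the 4 vertices {1, 3, 7, 8} are pairwise adjacent, and any tree decomposition puts a clique entirely inside one bag — forcing width ≥ 3. Combining the bounds, tw(G) = 3.

Treewidth 3.
One such decomposition:
Bags: B1 = {1, 2, 6, 7}  B2 = {1, 5, 6, 7}  B3 = {1, 6, 7, 8}  B4 = {1, 3, 7, 8}  B5 = {3, 4, 7, 8}
Tree: B1–B2, B2–B3, B3–B4, B4–B5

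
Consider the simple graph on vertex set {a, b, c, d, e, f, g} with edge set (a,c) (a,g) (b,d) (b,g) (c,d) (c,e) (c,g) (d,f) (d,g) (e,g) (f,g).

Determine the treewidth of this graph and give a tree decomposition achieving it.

The largest bag has 3 vertices, giving width 2; this decomposition certifies tw(G) ≤ 2. On the other hand G contains the 3-clique {c, d, g}. A clique must lie in a single bag of any decomposition, so no decomposition can have width below 2. The upper and lower bounds meet at 2, so that is the treewidth.

Treewidth 2.
One such decomposition:
Bags: B1 = {a, c, g}  B2 = {c, d, g}  B3 = {b, d, g}  B4 = {d, f, g}  B5 = {c, e, g}
Tree: B1–B2, B2–B3, B2–B4, B1–B5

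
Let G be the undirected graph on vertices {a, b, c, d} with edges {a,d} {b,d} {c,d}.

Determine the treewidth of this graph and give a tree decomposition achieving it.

Treewidth 1.
Bags: B1 = {c, d}  B2 = {b, d}  B3 = {a, d}
Tree: B1–B2, B1–B3

The largest bag has 2 vertices, giving width 1; this decomposition certifies tw(G) ≤ 1. Any graph with an edge has treewidth ≥ 1, and G has the edge c–d. Therefore the treewidth is 1.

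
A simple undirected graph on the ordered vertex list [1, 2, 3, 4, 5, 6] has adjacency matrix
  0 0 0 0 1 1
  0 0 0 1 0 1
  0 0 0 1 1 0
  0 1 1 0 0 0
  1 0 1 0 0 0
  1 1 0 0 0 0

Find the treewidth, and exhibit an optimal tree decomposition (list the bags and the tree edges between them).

The largest bag has 3 vertices, giving width 2; this decomposition certifies tw(G) ≤ 2. For the lower bound, G contains the cycle 6–1–5–3–4–2–6, so G is not a forest; only forests have treewidth ≤ 1, hence tw(G) ≥ 2. The upper and lower bounds meet at 2, so that is the treewidth.

Treewidth 2.
Bags: B1 = {1, 5, 6}  B2 = {3, 5, 6}  B3 = {3, 4, 6}  B4 = {2, 4, 6}
Tree: B1–B2, B2–B3, B3–B4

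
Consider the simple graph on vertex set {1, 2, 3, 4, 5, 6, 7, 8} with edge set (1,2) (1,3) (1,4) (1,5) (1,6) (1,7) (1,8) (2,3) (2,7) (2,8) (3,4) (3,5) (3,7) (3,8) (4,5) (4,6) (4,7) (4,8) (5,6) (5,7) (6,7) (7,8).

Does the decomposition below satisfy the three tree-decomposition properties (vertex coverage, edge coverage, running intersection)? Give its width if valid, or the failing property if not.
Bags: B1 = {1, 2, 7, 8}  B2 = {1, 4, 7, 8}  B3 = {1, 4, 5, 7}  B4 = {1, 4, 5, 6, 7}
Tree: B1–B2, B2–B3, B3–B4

A tree decomposition must satisfy three properties: every vertex lies in some bag; for every edge, both endpoints lie together in some bag; and for every vertex, the bags containing it form a connected subtree. Here vertex 3 appears in no bag, so the decomposition is invalid.

No — vertex 3 appears in no bag.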